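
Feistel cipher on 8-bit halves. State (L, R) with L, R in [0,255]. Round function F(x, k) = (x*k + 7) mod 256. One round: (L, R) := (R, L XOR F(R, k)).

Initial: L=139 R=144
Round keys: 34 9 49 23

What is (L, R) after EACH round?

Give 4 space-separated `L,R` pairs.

Answer: 144,172 172,131 131,182 182,226

Derivation:
Round 1 (k=34): L=144 R=172
Round 2 (k=9): L=172 R=131
Round 3 (k=49): L=131 R=182
Round 4 (k=23): L=182 R=226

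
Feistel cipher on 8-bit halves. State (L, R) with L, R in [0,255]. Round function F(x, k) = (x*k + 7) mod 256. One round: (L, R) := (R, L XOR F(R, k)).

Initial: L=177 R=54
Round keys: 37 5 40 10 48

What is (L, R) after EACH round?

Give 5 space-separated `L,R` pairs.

Answer: 54,100 100,205 205,107 107,248 248,236

Derivation:
Round 1 (k=37): L=54 R=100
Round 2 (k=5): L=100 R=205
Round 3 (k=40): L=205 R=107
Round 4 (k=10): L=107 R=248
Round 5 (k=48): L=248 R=236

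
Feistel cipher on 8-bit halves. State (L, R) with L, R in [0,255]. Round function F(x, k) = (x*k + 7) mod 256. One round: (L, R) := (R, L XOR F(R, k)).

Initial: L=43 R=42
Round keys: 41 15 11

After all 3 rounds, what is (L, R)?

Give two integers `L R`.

Round 1 (k=41): L=42 R=234
Round 2 (k=15): L=234 R=151
Round 3 (k=11): L=151 R=110

Answer: 151 110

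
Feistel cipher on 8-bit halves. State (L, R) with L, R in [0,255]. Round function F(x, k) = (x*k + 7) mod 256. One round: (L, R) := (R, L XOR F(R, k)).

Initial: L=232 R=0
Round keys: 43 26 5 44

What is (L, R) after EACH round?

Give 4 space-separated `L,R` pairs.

Round 1 (k=43): L=0 R=239
Round 2 (k=26): L=239 R=77
Round 3 (k=5): L=77 R=103
Round 4 (k=44): L=103 R=246

Answer: 0,239 239,77 77,103 103,246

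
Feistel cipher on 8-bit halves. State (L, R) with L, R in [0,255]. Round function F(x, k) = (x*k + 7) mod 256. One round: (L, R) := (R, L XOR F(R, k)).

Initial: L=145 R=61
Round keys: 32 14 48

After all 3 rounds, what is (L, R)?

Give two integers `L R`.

Round 1 (k=32): L=61 R=54
Round 2 (k=14): L=54 R=198
Round 3 (k=48): L=198 R=17

Answer: 198 17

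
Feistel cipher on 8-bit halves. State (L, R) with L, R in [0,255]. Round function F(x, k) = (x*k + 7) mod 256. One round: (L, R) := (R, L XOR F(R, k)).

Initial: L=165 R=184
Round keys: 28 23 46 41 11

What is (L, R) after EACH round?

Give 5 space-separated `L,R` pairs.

Round 1 (k=28): L=184 R=130
Round 2 (k=23): L=130 R=13
Round 3 (k=46): L=13 R=223
Round 4 (k=41): L=223 R=179
Round 5 (k=11): L=179 R=103

Answer: 184,130 130,13 13,223 223,179 179,103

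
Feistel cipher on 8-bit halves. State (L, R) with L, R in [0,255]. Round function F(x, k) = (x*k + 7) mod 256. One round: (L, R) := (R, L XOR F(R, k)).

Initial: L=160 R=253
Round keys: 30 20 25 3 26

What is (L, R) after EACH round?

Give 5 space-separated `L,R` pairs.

Answer: 253,13 13,246 246,0 0,241 241,129

Derivation:
Round 1 (k=30): L=253 R=13
Round 2 (k=20): L=13 R=246
Round 3 (k=25): L=246 R=0
Round 4 (k=3): L=0 R=241
Round 5 (k=26): L=241 R=129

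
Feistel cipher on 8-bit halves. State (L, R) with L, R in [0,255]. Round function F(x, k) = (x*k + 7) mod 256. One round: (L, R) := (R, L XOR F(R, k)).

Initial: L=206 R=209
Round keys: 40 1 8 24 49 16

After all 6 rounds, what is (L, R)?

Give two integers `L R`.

Answer: 59 89

Derivation:
Round 1 (k=40): L=209 R=97
Round 2 (k=1): L=97 R=185
Round 3 (k=8): L=185 R=174
Round 4 (k=24): L=174 R=238
Round 5 (k=49): L=238 R=59
Round 6 (k=16): L=59 R=89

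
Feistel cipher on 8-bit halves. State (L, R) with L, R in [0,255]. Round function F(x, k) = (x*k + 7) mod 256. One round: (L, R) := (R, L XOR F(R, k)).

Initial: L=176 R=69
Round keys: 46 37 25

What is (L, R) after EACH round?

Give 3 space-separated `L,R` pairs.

Answer: 69,221 221,189 189,161

Derivation:
Round 1 (k=46): L=69 R=221
Round 2 (k=37): L=221 R=189
Round 3 (k=25): L=189 R=161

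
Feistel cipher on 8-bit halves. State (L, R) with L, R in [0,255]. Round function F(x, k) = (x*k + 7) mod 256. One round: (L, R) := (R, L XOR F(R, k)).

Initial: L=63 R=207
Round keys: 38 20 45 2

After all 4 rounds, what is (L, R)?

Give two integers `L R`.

Answer: 41 73

Derivation:
Round 1 (k=38): L=207 R=254
Round 2 (k=20): L=254 R=16
Round 3 (k=45): L=16 R=41
Round 4 (k=2): L=41 R=73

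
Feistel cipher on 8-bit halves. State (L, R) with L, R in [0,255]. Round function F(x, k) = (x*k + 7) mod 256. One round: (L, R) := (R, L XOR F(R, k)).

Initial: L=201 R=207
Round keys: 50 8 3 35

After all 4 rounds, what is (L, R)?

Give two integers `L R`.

Answer: 195 152

Derivation:
Round 1 (k=50): L=207 R=188
Round 2 (k=8): L=188 R=40
Round 3 (k=3): L=40 R=195
Round 4 (k=35): L=195 R=152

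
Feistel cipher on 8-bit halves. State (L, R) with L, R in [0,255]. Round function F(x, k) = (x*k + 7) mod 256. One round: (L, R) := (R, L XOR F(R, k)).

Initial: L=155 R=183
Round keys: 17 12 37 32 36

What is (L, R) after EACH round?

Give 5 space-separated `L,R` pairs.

Round 1 (k=17): L=183 R=181
Round 2 (k=12): L=181 R=52
Round 3 (k=37): L=52 R=62
Round 4 (k=32): L=62 R=243
Round 5 (k=36): L=243 R=13

Answer: 183,181 181,52 52,62 62,243 243,13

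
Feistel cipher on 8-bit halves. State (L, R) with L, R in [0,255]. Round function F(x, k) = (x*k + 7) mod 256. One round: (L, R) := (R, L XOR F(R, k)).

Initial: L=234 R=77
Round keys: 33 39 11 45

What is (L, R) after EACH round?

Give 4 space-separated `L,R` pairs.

Round 1 (k=33): L=77 R=30
Round 2 (k=39): L=30 R=212
Round 3 (k=11): L=212 R=61
Round 4 (k=45): L=61 R=20

Answer: 77,30 30,212 212,61 61,20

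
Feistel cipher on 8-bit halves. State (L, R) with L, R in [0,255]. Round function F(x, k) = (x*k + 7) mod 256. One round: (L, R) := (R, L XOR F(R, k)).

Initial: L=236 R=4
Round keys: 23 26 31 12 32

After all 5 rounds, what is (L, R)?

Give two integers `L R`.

Answer: 90 86

Derivation:
Round 1 (k=23): L=4 R=143
Round 2 (k=26): L=143 R=137
Round 3 (k=31): L=137 R=17
Round 4 (k=12): L=17 R=90
Round 5 (k=32): L=90 R=86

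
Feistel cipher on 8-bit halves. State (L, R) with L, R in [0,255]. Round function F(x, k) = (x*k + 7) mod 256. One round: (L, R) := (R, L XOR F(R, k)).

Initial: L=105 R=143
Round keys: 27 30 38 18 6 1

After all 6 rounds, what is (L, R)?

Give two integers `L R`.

Round 1 (k=27): L=143 R=117
Round 2 (k=30): L=117 R=50
Round 3 (k=38): L=50 R=6
Round 4 (k=18): L=6 R=65
Round 5 (k=6): L=65 R=139
Round 6 (k=1): L=139 R=211

Answer: 139 211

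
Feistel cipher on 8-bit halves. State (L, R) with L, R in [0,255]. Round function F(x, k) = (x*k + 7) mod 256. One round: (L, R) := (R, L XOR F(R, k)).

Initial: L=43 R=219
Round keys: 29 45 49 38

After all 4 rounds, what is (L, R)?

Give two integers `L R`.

Round 1 (k=29): L=219 R=253
Round 2 (k=45): L=253 R=91
Round 3 (k=49): L=91 R=143
Round 4 (k=38): L=143 R=26

Answer: 143 26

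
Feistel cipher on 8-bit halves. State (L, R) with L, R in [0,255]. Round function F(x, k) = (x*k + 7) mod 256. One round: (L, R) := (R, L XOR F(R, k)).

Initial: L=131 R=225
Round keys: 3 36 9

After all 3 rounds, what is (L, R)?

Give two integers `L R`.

Answer: 42 168

Derivation:
Round 1 (k=3): L=225 R=41
Round 2 (k=36): L=41 R=42
Round 3 (k=9): L=42 R=168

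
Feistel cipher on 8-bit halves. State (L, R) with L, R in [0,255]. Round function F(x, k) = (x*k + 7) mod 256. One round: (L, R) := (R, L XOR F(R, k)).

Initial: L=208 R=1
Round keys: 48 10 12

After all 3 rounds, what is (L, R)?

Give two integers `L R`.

Answer: 12 112

Derivation:
Round 1 (k=48): L=1 R=231
Round 2 (k=10): L=231 R=12
Round 3 (k=12): L=12 R=112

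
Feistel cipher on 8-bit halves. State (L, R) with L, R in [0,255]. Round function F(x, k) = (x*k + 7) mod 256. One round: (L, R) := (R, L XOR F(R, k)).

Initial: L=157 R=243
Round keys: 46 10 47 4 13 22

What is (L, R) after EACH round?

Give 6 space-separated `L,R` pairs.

Answer: 243,44 44,76 76,215 215,47 47,189 189,106

Derivation:
Round 1 (k=46): L=243 R=44
Round 2 (k=10): L=44 R=76
Round 3 (k=47): L=76 R=215
Round 4 (k=4): L=215 R=47
Round 5 (k=13): L=47 R=189
Round 6 (k=22): L=189 R=106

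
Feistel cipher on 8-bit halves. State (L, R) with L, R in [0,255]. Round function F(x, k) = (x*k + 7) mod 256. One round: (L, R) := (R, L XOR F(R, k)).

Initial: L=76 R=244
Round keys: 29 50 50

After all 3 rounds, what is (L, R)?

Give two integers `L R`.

Answer: 209 62

Derivation:
Round 1 (k=29): L=244 R=231
Round 2 (k=50): L=231 R=209
Round 3 (k=50): L=209 R=62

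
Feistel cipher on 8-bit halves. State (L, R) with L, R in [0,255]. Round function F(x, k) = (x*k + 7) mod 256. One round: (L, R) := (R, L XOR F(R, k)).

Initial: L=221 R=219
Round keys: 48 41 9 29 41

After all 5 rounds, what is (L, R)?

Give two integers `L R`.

Round 1 (k=48): L=219 R=202
Round 2 (k=41): L=202 R=186
Round 3 (k=9): L=186 R=91
Round 4 (k=29): L=91 R=236
Round 5 (k=41): L=236 R=136

Answer: 236 136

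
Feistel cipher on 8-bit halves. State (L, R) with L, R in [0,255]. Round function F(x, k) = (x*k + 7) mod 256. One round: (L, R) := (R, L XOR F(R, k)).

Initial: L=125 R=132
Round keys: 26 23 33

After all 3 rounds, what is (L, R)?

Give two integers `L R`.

Answer: 33 90

Derivation:
Round 1 (k=26): L=132 R=18
Round 2 (k=23): L=18 R=33
Round 3 (k=33): L=33 R=90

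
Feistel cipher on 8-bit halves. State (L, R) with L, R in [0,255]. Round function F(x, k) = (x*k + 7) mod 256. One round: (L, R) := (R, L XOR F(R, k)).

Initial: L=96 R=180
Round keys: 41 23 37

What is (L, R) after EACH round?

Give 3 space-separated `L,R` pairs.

Answer: 180,187 187,96 96,92

Derivation:
Round 1 (k=41): L=180 R=187
Round 2 (k=23): L=187 R=96
Round 3 (k=37): L=96 R=92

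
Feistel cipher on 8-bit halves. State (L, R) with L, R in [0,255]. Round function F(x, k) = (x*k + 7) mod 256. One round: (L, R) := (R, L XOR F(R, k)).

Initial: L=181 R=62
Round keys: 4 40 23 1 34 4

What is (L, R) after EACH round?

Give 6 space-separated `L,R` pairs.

Round 1 (k=4): L=62 R=74
Round 2 (k=40): L=74 R=169
Round 3 (k=23): L=169 R=124
Round 4 (k=1): L=124 R=42
Round 5 (k=34): L=42 R=231
Round 6 (k=4): L=231 R=137

Answer: 62,74 74,169 169,124 124,42 42,231 231,137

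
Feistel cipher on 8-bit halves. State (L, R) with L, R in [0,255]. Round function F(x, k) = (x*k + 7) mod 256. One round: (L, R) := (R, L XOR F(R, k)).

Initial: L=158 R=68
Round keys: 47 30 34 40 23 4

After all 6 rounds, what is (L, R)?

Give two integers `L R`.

Round 1 (k=47): L=68 R=29
Round 2 (k=30): L=29 R=41
Round 3 (k=34): L=41 R=100
Round 4 (k=40): L=100 R=142
Round 5 (k=23): L=142 R=173
Round 6 (k=4): L=173 R=53

Answer: 173 53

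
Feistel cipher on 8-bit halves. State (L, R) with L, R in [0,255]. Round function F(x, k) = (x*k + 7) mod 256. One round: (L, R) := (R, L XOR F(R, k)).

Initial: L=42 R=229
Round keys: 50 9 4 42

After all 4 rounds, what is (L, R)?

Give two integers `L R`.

Answer: 40 56

Derivation:
Round 1 (k=50): L=229 R=235
Round 2 (k=9): L=235 R=175
Round 3 (k=4): L=175 R=40
Round 4 (k=42): L=40 R=56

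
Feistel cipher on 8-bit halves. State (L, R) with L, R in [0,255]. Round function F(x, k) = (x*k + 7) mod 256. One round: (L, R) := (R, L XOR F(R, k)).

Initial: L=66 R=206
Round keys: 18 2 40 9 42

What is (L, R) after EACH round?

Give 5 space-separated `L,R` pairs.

Round 1 (k=18): L=206 R=193
Round 2 (k=2): L=193 R=71
Round 3 (k=40): L=71 R=222
Round 4 (k=9): L=222 R=146
Round 5 (k=42): L=146 R=37

Answer: 206,193 193,71 71,222 222,146 146,37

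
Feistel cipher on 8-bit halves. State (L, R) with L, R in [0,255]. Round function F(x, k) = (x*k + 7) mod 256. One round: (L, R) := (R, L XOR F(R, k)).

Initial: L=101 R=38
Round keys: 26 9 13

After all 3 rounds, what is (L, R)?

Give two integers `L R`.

Answer: 155 96

Derivation:
Round 1 (k=26): L=38 R=134
Round 2 (k=9): L=134 R=155
Round 3 (k=13): L=155 R=96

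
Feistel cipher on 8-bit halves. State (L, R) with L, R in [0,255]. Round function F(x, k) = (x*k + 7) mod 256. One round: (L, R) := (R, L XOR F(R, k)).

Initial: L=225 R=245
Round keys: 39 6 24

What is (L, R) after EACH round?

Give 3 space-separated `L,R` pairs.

Round 1 (k=39): L=245 R=187
Round 2 (k=6): L=187 R=156
Round 3 (k=24): L=156 R=28

Answer: 245,187 187,156 156,28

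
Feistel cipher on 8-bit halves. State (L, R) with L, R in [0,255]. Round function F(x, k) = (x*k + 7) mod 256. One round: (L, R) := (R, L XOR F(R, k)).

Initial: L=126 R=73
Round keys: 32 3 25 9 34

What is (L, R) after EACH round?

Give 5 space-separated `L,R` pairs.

Answer: 73,89 89,91 91,179 179,9 9,138

Derivation:
Round 1 (k=32): L=73 R=89
Round 2 (k=3): L=89 R=91
Round 3 (k=25): L=91 R=179
Round 4 (k=9): L=179 R=9
Round 5 (k=34): L=9 R=138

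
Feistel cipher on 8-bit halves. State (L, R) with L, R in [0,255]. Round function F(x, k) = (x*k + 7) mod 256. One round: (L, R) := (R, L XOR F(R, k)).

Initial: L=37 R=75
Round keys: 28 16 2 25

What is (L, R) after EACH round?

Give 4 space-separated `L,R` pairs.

Answer: 75,30 30,172 172,65 65,204

Derivation:
Round 1 (k=28): L=75 R=30
Round 2 (k=16): L=30 R=172
Round 3 (k=2): L=172 R=65
Round 4 (k=25): L=65 R=204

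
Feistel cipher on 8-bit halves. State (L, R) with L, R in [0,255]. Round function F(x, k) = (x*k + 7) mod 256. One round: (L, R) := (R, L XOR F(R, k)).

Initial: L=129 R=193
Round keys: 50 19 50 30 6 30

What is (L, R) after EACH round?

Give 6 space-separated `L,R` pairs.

Answer: 193,56 56,238 238,187 187,31 31,122 122,76

Derivation:
Round 1 (k=50): L=193 R=56
Round 2 (k=19): L=56 R=238
Round 3 (k=50): L=238 R=187
Round 4 (k=30): L=187 R=31
Round 5 (k=6): L=31 R=122
Round 6 (k=30): L=122 R=76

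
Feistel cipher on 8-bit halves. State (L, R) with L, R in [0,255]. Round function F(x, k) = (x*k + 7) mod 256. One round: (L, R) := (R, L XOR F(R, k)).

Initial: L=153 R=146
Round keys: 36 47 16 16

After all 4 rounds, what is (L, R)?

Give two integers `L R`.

Answer: 33 148

Derivation:
Round 1 (k=36): L=146 R=22
Round 2 (k=47): L=22 R=131
Round 3 (k=16): L=131 R=33
Round 4 (k=16): L=33 R=148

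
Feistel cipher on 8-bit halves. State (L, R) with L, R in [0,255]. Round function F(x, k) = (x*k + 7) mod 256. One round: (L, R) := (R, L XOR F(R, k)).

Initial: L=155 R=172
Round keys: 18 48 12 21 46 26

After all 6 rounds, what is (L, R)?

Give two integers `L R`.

Round 1 (k=18): L=172 R=132
Round 2 (k=48): L=132 R=107
Round 3 (k=12): L=107 R=143
Round 4 (k=21): L=143 R=169
Round 5 (k=46): L=169 R=234
Round 6 (k=26): L=234 R=98

Answer: 234 98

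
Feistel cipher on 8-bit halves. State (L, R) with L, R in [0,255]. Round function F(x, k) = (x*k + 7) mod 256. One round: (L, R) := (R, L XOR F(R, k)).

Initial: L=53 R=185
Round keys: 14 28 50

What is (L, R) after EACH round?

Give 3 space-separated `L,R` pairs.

Round 1 (k=14): L=185 R=16
Round 2 (k=28): L=16 R=126
Round 3 (k=50): L=126 R=179

Answer: 185,16 16,126 126,179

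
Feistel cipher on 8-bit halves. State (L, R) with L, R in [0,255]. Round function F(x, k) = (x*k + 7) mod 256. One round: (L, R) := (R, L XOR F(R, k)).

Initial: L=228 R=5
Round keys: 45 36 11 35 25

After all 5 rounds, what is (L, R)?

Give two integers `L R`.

Answer: 184 94

Derivation:
Round 1 (k=45): L=5 R=12
Round 2 (k=36): L=12 R=178
Round 3 (k=11): L=178 R=161
Round 4 (k=35): L=161 R=184
Round 5 (k=25): L=184 R=94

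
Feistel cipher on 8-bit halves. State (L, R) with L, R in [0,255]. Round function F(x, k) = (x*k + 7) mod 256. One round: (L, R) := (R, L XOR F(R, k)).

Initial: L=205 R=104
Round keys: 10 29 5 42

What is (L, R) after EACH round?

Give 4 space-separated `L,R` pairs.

Round 1 (k=10): L=104 R=218
Round 2 (k=29): L=218 R=209
Round 3 (k=5): L=209 R=198
Round 4 (k=42): L=198 R=82

Answer: 104,218 218,209 209,198 198,82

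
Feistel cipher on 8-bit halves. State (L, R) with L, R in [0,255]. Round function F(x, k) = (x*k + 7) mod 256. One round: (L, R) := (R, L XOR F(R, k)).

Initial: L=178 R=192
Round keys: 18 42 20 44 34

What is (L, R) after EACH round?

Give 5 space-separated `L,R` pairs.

Round 1 (k=18): L=192 R=53
Round 2 (k=42): L=53 R=121
Round 3 (k=20): L=121 R=78
Round 4 (k=44): L=78 R=22
Round 5 (k=34): L=22 R=189

Answer: 192,53 53,121 121,78 78,22 22,189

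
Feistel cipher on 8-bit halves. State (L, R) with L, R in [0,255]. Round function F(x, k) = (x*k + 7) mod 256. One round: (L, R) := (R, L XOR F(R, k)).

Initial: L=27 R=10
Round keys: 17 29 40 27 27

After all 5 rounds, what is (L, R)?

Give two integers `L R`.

Round 1 (k=17): L=10 R=170
Round 2 (k=29): L=170 R=67
Round 3 (k=40): L=67 R=213
Round 4 (k=27): L=213 R=61
Round 5 (k=27): L=61 R=163

Answer: 61 163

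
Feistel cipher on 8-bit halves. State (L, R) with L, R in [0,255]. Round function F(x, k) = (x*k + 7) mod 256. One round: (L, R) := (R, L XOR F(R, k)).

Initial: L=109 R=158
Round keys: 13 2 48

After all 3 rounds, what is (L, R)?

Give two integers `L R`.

Answer: 89 215

Derivation:
Round 1 (k=13): L=158 R=96
Round 2 (k=2): L=96 R=89
Round 3 (k=48): L=89 R=215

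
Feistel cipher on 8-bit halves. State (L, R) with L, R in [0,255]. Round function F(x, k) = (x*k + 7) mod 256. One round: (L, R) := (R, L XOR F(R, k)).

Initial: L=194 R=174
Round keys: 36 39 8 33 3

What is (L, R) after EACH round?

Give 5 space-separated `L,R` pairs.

Round 1 (k=36): L=174 R=189
Round 2 (k=39): L=189 R=124
Round 3 (k=8): L=124 R=90
Round 4 (k=33): L=90 R=221
Round 5 (k=3): L=221 R=196

Answer: 174,189 189,124 124,90 90,221 221,196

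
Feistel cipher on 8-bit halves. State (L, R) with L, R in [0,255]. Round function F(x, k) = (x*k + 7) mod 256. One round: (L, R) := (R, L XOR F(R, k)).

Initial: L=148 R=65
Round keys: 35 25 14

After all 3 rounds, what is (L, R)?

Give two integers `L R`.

Answer: 20 97

Derivation:
Round 1 (k=35): L=65 R=126
Round 2 (k=25): L=126 R=20
Round 3 (k=14): L=20 R=97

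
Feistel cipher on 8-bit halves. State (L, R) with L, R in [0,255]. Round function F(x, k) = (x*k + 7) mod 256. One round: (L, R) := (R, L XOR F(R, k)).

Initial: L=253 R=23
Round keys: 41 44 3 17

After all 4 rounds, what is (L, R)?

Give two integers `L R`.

Answer: 176 75

Derivation:
Round 1 (k=41): L=23 R=75
Round 2 (k=44): L=75 R=252
Round 3 (k=3): L=252 R=176
Round 4 (k=17): L=176 R=75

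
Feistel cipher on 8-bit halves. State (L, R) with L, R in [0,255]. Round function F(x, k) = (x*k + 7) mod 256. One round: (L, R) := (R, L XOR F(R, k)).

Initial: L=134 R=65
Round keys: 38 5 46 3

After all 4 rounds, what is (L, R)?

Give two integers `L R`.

Answer: 178 130

Derivation:
Round 1 (k=38): L=65 R=43
Round 2 (k=5): L=43 R=159
Round 3 (k=46): L=159 R=178
Round 4 (k=3): L=178 R=130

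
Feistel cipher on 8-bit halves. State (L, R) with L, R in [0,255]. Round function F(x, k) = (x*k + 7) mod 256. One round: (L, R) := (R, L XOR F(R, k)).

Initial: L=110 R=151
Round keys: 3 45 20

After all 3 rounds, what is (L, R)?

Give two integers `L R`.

Round 1 (k=3): L=151 R=162
Round 2 (k=45): L=162 R=22
Round 3 (k=20): L=22 R=29

Answer: 22 29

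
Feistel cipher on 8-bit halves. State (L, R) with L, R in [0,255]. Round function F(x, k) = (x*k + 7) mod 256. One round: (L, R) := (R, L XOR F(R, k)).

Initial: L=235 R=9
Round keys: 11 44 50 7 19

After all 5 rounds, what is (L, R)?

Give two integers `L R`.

Round 1 (k=11): L=9 R=129
Round 2 (k=44): L=129 R=58
Round 3 (k=50): L=58 R=218
Round 4 (k=7): L=218 R=199
Round 5 (k=19): L=199 R=22

Answer: 199 22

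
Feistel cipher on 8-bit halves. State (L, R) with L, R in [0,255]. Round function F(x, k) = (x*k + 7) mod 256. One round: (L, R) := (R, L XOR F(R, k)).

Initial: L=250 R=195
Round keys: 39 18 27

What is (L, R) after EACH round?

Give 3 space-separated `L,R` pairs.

Answer: 195,70 70,48 48,81

Derivation:
Round 1 (k=39): L=195 R=70
Round 2 (k=18): L=70 R=48
Round 3 (k=27): L=48 R=81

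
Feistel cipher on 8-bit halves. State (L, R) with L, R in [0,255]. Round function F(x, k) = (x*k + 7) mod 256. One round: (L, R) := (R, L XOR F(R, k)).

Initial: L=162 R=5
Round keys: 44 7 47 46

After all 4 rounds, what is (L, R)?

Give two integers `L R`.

Round 1 (k=44): L=5 R=65
Round 2 (k=7): L=65 R=203
Round 3 (k=47): L=203 R=13
Round 4 (k=46): L=13 R=150

Answer: 13 150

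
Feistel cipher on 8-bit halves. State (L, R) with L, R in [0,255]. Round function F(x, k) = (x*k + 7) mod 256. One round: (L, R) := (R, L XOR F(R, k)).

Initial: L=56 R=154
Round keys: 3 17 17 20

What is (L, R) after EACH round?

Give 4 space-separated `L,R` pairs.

Answer: 154,237 237,94 94,168 168,121

Derivation:
Round 1 (k=3): L=154 R=237
Round 2 (k=17): L=237 R=94
Round 3 (k=17): L=94 R=168
Round 4 (k=20): L=168 R=121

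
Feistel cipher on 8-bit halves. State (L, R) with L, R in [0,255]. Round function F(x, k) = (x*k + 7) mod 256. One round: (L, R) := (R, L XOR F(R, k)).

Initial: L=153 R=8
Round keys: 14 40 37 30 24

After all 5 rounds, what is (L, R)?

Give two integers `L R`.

Round 1 (k=14): L=8 R=238
Round 2 (k=40): L=238 R=63
Round 3 (k=37): L=63 R=204
Round 4 (k=30): L=204 R=208
Round 5 (k=24): L=208 R=75

Answer: 208 75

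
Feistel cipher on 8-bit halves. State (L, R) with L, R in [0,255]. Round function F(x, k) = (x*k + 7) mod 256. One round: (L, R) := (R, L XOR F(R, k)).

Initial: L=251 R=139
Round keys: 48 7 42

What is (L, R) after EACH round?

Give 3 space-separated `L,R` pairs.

Round 1 (k=48): L=139 R=236
Round 2 (k=7): L=236 R=240
Round 3 (k=42): L=240 R=139

Answer: 139,236 236,240 240,139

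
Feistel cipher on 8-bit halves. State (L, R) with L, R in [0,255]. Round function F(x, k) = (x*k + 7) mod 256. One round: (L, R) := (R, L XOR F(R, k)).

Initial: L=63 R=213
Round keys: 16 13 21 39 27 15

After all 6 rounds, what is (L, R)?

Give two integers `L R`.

Answer: 2 209

Derivation:
Round 1 (k=16): L=213 R=104
Round 2 (k=13): L=104 R=154
Round 3 (k=21): L=154 R=193
Round 4 (k=39): L=193 R=244
Round 5 (k=27): L=244 R=2
Round 6 (k=15): L=2 R=209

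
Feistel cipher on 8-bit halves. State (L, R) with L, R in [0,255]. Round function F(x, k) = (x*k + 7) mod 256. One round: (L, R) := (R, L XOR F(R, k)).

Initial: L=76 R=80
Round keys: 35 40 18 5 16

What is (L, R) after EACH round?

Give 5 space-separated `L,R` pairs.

Answer: 80,187 187,111 111,110 110,66 66,73

Derivation:
Round 1 (k=35): L=80 R=187
Round 2 (k=40): L=187 R=111
Round 3 (k=18): L=111 R=110
Round 4 (k=5): L=110 R=66
Round 5 (k=16): L=66 R=73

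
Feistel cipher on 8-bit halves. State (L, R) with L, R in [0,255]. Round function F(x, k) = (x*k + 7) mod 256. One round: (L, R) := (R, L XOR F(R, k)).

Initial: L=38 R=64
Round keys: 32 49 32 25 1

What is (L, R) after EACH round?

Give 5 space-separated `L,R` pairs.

Round 1 (k=32): L=64 R=33
Round 2 (k=49): L=33 R=24
Round 3 (k=32): L=24 R=38
Round 4 (k=25): L=38 R=165
Round 5 (k=1): L=165 R=138

Answer: 64,33 33,24 24,38 38,165 165,138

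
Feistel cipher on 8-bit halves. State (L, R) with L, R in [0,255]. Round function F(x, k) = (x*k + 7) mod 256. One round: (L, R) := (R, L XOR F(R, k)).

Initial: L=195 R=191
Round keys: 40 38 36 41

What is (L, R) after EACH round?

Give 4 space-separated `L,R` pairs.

Answer: 191,28 28,144 144,91 91,10

Derivation:
Round 1 (k=40): L=191 R=28
Round 2 (k=38): L=28 R=144
Round 3 (k=36): L=144 R=91
Round 4 (k=41): L=91 R=10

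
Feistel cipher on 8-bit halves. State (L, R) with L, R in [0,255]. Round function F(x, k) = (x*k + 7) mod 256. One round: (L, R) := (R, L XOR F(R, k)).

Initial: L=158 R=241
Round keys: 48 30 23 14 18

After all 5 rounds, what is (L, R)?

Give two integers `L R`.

Answer: 247 143

Derivation:
Round 1 (k=48): L=241 R=169
Round 2 (k=30): L=169 R=36
Round 3 (k=23): L=36 R=234
Round 4 (k=14): L=234 R=247
Round 5 (k=18): L=247 R=143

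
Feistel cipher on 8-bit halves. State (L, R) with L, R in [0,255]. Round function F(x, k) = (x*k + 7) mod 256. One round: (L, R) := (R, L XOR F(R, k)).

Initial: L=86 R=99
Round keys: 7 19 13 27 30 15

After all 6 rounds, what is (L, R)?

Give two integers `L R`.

Round 1 (k=7): L=99 R=234
Round 2 (k=19): L=234 R=6
Round 3 (k=13): L=6 R=191
Round 4 (k=27): L=191 R=42
Round 5 (k=30): L=42 R=76
Round 6 (k=15): L=76 R=81

Answer: 76 81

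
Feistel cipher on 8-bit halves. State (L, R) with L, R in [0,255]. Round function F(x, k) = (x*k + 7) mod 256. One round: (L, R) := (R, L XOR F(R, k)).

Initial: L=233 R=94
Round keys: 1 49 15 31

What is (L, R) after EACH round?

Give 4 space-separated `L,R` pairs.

Round 1 (k=1): L=94 R=140
Round 2 (k=49): L=140 R=141
Round 3 (k=15): L=141 R=198
Round 4 (k=31): L=198 R=140

Answer: 94,140 140,141 141,198 198,140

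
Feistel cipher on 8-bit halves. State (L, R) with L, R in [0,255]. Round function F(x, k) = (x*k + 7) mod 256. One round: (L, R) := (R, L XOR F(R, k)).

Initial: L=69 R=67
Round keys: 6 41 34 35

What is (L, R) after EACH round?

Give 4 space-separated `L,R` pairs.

Answer: 67,220 220,0 0,219 219,248

Derivation:
Round 1 (k=6): L=67 R=220
Round 2 (k=41): L=220 R=0
Round 3 (k=34): L=0 R=219
Round 4 (k=35): L=219 R=248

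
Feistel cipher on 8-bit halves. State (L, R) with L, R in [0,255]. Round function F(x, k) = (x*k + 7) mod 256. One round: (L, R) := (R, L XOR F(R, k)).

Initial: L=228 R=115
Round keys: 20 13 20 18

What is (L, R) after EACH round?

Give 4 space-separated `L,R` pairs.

Answer: 115,231 231,177 177,60 60,142

Derivation:
Round 1 (k=20): L=115 R=231
Round 2 (k=13): L=231 R=177
Round 3 (k=20): L=177 R=60
Round 4 (k=18): L=60 R=142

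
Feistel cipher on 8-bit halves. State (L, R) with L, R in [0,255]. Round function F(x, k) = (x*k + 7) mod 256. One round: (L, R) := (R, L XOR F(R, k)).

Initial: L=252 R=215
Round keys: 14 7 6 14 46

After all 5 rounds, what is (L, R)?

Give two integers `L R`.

Answer: 106 51

Derivation:
Round 1 (k=14): L=215 R=53
Round 2 (k=7): L=53 R=173
Round 3 (k=6): L=173 R=32
Round 4 (k=14): L=32 R=106
Round 5 (k=46): L=106 R=51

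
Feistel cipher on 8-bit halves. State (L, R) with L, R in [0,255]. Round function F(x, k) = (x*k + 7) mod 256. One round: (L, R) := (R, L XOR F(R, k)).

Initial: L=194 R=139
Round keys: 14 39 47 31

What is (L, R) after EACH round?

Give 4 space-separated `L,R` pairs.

Answer: 139,99 99,151 151,163 163,83

Derivation:
Round 1 (k=14): L=139 R=99
Round 2 (k=39): L=99 R=151
Round 3 (k=47): L=151 R=163
Round 4 (k=31): L=163 R=83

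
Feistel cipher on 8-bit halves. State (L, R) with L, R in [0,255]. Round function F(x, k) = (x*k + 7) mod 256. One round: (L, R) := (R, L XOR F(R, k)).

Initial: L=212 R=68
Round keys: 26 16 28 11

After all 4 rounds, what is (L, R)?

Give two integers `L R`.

Answer: 160 20

Derivation:
Round 1 (k=26): L=68 R=59
Round 2 (k=16): L=59 R=243
Round 3 (k=28): L=243 R=160
Round 4 (k=11): L=160 R=20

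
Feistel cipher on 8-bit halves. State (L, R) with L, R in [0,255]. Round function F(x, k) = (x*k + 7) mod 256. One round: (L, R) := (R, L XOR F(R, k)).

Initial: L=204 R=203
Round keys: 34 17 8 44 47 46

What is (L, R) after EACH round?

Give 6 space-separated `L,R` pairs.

Answer: 203,49 49,131 131,46 46,108 108,245 245,97

Derivation:
Round 1 (k=34): L=203 R=49
Round 2 (k=17): L=49 R=131
Round 3 (k=8): L=131 R=46
Round 4 (k=44): L=46 R=108
Round 5 (k=47): L=108 R=245
Round 6 (k=46): L=245 R=97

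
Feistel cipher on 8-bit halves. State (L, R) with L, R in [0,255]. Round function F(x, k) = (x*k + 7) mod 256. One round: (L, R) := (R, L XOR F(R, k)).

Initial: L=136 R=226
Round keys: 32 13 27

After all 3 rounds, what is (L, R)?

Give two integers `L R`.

Round 1 (k=32): L=226 R=207
Round 2 (k=13): L=207 R=104
Round 3 (k=27): L=104 R=48

Answer: 104 48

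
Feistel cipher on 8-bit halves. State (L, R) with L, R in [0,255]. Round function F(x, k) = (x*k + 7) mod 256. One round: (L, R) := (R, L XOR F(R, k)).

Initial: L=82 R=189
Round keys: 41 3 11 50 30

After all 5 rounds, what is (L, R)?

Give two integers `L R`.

Answer: 29 8

Derivation:
Round 1 (k=41): L=189 R=30
Round 2 (k=3): L=30 R=220
Round 3 (k=11): L=220 R=101
Round 4 (k=50): L=101 R=29
Round 5 (k=30): L=29 R=8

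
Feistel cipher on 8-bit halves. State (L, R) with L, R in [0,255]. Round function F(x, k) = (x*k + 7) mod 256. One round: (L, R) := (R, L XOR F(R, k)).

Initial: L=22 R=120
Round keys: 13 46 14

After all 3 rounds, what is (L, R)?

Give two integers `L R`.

Round 1 (k=13): L=120 R=9
Round 2 (k=46): L=9 R=221
Round 3 (k=14): L=221 R=20

Answer: 221 20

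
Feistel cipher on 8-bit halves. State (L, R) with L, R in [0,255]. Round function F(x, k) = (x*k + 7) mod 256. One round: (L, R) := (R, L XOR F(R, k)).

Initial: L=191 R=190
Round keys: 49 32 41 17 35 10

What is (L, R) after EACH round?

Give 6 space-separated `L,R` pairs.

Round 1 (k=49): L=190 R=218
Round 2 (k=32): L=218 R=249
Round 3 (k=41): L=249 R=50
Round 4 (k=17): L=50 R=160
Round 5 (k=35): L=160 R=213
Round 6 (k=10): L=213 R=249

Answer: 190,218 218,249 249,50 50,160 160,213 213,249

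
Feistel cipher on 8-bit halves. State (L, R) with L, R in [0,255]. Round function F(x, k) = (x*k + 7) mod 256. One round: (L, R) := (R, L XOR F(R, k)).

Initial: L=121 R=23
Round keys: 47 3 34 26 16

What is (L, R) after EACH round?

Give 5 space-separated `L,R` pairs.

Answer: 23,57 57,165 165,200 200,242 242,239

Derivation:
Round 1 (k=47): L=23 R=57
Round 2 (k=3): L=57 R=165
Round 3 (k=34): L=165 R=200
Round 4 (k=26): L=200 R=242
Round 5 (k=16): L=242 R=239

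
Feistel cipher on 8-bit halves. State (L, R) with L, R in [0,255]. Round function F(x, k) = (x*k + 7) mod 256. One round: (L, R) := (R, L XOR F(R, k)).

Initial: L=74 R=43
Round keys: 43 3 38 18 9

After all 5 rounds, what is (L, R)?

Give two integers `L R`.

Answer: 55 231

Derivation:
Round 1 (k=43): L=43 R=10
Round 2 (k=3): L=10 R=14
Round 3 (k=38): L=14 R=17
Round 4 (k=18): L=17 R=55
Round 5 (k=9): L=55 R=231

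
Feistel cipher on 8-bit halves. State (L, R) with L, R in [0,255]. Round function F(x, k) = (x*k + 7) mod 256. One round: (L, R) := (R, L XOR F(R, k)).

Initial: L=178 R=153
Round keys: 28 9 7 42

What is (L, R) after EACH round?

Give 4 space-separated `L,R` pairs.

Answer: 153,113 113,153 153,71 71,52

Derivation:
Round 1 (k=28): L=153 R=113
Round 2 (k=9): L=113 R=153
Round 3 (k=7): L=153 R=71
Round 4 (k=42): L=71 R=52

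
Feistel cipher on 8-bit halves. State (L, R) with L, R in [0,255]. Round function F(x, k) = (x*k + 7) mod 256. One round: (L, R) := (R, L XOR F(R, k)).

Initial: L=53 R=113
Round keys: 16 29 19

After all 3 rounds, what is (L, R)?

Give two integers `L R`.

Answer: 144 149

Derivation:
Round 1 (k=16): L=113 R=34
Round 2 (k=29): L=34 R=144
Round 3 (k=19): L=144 R=149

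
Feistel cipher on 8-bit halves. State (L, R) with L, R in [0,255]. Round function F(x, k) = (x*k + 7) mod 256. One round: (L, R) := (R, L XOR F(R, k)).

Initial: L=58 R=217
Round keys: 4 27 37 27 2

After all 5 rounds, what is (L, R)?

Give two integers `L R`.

Round 1 (k=4): L=217 R=81
Round 2 (k=27): L=81 R=75
Round 3 (k=37): L=75 R=143
Round 4 (k=27): L=143 R=87
Round 5 (k=2): L=87 R=58

Answer: 87 58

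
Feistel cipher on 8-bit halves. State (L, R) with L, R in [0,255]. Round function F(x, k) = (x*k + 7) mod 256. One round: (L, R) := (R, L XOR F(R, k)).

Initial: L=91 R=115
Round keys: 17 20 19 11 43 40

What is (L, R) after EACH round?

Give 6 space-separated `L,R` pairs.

Answer: 115,241 241,168 168,142 142,137 137,132 132,46

Derivation:
Round 1 (k=17): L=115 R=241
Round 2 (k=20): L=241 R=168
Round 3 (k=19): L=168 R=142
Round 4 (k=11): L=142 R=137
Round 5 (k=43): L=137 R=132
Round 6 (k=40): L=132 R=46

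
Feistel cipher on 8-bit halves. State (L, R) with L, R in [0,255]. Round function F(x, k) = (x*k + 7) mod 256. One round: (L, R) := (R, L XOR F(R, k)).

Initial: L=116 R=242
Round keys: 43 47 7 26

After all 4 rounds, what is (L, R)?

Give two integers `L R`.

Round 1 (k=43): L=242 R=217
Round 2 (k=47): L=217 R=44
Round 3 (k=7): L=44 R=226
Round 4 (k=26): L=226 R=215

Answer: 226 215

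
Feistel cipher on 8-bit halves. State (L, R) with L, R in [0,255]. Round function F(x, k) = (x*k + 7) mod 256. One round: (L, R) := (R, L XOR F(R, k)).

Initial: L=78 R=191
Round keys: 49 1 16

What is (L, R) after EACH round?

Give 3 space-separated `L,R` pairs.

Answer: 191,216 216,96 96,223

Derivation:
Round 1 (k=49): L=191 R=216
Round 2 (k=1): L=216 R=96
Round 3 (k=16): L=96 R=223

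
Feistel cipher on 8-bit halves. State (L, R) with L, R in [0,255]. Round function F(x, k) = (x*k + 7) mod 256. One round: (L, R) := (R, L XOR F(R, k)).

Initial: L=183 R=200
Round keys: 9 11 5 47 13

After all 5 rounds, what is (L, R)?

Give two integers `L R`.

Answer: 210 195

Derivation:
Round 1 (k=9): L=200 R=184
Round 2 (k=11): L=184 R=39
Round 3 (k=5): L=39 R=114
Round 4 (k=47): L=114 R=210
Round 5 (k=13): L=210 R=195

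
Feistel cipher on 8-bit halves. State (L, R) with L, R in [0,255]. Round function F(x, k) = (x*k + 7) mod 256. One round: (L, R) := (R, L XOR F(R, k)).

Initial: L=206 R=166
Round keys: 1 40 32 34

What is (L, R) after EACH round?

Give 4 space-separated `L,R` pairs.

Answer: 166,99 99,217 217,68 68,214

Derivation:
Round 1 (k=1): L=166 R=99
Round 2 (k=40): L=99 R=217
Round 3 (k=32): L=217 R=68
Round 4 (k=34): L=68 R=214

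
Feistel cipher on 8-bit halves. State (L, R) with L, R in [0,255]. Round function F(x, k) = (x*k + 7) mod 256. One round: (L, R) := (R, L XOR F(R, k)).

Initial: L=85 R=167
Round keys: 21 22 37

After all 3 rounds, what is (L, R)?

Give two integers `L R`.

Round 1 (k=21): L=167 R=239
Round 2 (k=22): L=239 R=54
Round 3 (k=37): L=54 R=58

Answer: 54 58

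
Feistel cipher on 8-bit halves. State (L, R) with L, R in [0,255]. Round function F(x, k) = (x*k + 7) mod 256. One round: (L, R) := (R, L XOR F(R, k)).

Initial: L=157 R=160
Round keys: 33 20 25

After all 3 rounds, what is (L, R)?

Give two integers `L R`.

Round 1 (k=33): L=160 R=58
Round 2 (k=20): L=58 R=47
Round 3 (k=25): L=47 R=164

Answer: 47 164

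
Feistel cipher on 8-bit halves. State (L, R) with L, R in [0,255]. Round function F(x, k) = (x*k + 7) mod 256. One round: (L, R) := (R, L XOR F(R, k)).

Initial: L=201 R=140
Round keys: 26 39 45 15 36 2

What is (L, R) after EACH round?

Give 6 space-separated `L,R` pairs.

Round 1 (k=26): L=140 R=246
Round 2 (k=39): L=246 R=13
Round 3 (k=45): L=13 R=166
Round 4 (k=15): L=166 R=204
Round 5 (k=36): L=204 R=17
Round 6 (k=2): L=17 R=229

Answer: 140,246 246,13 13,166 166,204 204,17 17,229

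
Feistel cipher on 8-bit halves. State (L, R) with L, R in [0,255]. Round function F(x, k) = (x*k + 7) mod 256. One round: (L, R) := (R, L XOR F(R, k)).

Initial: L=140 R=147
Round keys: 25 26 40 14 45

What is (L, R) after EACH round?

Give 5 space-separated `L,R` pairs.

Round 1 (k=25): L=147 R=238
Round 2 (k=26): L=238 R=160
Round 3 (k=40): L=160 R=233
Round 4 (k=14): L=233 R=101
Round 5 (k=45): L=101 R=33

Answer: 147,238 238,160 160,233 233,101 101,33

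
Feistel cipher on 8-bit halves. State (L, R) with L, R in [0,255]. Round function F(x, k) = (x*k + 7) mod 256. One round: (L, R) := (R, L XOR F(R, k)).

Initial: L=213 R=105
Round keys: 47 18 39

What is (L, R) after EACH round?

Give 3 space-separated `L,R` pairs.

Round 1 (k=47): L=105 R=155
Round 2 (k=18): L=155 R=132
Round 3 (k=39): L=132 R=184

Answer: 105,155 155,132 132,184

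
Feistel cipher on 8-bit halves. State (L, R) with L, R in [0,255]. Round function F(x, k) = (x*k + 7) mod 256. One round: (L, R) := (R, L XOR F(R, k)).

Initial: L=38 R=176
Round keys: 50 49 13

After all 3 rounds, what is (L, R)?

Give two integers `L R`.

Round 1 (k=50): L=176 R=65
Round 2 (k=49): L=65 R=200
Round 3 (k=13): L=200 R=110

Answer: 200 110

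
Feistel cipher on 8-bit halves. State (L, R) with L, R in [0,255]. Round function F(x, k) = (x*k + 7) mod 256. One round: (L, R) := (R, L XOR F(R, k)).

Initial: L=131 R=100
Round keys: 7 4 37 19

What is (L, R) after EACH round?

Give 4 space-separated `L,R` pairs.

Round 1 (k=7): L=100 R=64
Round 2 (k=4): L=64 R=99
Round 3 (k=37): L=99 R=22
Round 4 (k=19): L=22 R=202

Answer: 100,64 64,99 99,22 22,202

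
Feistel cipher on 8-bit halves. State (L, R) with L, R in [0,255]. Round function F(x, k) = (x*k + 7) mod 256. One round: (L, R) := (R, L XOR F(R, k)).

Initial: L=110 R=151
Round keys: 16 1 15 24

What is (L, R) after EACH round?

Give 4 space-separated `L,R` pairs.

Answer: 151,25 25,183 183,217 217,232

Derivation:
Round 1 (k=16): L=151 R=25
Round 2 (k=1): L=25 R=183
Round 3 (k=15): L=183 R=217
Round 4 (k=24): L=217 R=232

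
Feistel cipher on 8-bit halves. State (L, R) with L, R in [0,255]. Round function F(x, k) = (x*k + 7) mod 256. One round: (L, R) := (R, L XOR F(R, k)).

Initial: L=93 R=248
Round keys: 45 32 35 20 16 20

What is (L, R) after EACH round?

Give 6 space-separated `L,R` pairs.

Round 1 (k=45): L=248 R=194
Round 2 (k=32): L=194 R=191
Round 3 (k=35): L=191 R=230
Round 4 (k=20): L=230 R=64
Round 5 (k=16): L=64 R=225
Round 6 (k=20): L=225 R=219

Answer: 248,194 194,191 191,230 230,64 64,225 225,219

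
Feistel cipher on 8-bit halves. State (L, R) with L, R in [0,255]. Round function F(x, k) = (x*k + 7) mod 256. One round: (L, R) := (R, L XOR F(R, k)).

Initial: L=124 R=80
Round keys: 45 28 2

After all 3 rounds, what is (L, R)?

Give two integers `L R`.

Round 1 (k=45): L=80 R=107
Round 2 (k=28): L=107 R=235
Round 3 (k=2): L=235 R=182

Answer: 235 182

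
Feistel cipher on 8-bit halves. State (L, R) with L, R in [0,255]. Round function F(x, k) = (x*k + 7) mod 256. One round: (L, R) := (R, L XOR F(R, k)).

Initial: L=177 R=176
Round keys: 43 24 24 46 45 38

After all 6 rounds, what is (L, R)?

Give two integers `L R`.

Round 1 (k=43): L=176 R=38
Round 2 (k=24): L=38 R=39
Round 3 (k=24): L=39 R=137
Round 4 (k=46): L=137 R=130
Round 5 (k=45): L=130 R=104
Round 6 (k=38): L=104 R=245

Answer: 104 245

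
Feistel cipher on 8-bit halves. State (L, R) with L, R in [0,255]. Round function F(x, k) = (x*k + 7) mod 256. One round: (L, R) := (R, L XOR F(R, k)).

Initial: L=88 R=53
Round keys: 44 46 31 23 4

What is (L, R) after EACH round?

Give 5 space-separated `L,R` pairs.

Round 1 (k=44): L=53 R=123
Round 2 (k=46): L=123 R=20
Round 3 (k=31): L=20 R=8
Round 4 (k=23): L=8 R=171
Round 5 (k=4): L=171 R=187

Answer: 53,123 123,20 20,8 8,171 171,187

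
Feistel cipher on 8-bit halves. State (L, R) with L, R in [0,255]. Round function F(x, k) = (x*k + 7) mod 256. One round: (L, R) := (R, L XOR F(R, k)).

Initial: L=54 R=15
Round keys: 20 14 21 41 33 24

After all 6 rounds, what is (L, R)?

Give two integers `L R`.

Round 1 (k=20): L=15 R=5
Round 2 (k=14): L=5 R=66
Round 3 (k=21): L=66 R=116
Round 4 (k=41): L=116 R=217
Round 5 (k=33): L=217 R=116
Round 6 (k=24): L=116 R=62

Answer: 116 62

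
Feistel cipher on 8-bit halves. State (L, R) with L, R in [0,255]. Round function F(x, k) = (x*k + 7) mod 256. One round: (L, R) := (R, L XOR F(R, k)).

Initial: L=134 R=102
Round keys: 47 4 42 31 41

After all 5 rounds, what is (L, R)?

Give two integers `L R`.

Answer: 236 205

Derivation:
Round 1 (k=47): L=102 R=71
Round 2 (k=4): L=71 R=69
Round 3 (k=42): L=69 R=30
Round 4 (k=31): L=30 R=236
Round 5 (k=41): L=236 R=205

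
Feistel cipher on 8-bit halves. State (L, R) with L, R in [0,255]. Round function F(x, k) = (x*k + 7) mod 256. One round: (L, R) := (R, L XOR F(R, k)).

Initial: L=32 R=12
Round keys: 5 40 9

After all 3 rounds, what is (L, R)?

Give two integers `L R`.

Round 1 (k=5): L=12 R=99
Round 2 (k=40): L=99 R=115
Round 3 (k=9): L=115 R=113

Answer: 115 113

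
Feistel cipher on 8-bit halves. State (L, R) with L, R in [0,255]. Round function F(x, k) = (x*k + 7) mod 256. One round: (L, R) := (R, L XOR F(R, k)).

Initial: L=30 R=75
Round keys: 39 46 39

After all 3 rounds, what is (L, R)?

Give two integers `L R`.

Answer: 88 5

Derivation:
Round 1 (k=39): L=75 R=106
Round 2 (k=46): L=106 R=88
Round 3 (k=39): L=88 R=5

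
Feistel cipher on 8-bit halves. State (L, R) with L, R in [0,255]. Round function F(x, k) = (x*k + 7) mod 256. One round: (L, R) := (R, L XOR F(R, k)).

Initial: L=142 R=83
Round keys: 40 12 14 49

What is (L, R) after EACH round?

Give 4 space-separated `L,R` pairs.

Answer: 83,113 113,0 0,118 118,157

Derivation:
Round 1 (k=40): L=83 R=113
Round 2 (k=12): L=113 R=0
Round 3 (k=14): L=0 R=118
Round 4 (k=49): L=118 R=157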